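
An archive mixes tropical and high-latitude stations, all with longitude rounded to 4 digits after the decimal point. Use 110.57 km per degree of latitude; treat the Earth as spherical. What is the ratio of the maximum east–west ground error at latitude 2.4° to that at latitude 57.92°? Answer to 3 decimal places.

Rounding to 4 decimal places leaves the longitude within ±5e-05° of the true value.
At 2.4°: 5e-05° × 110570 × cos 2.4° = 5e-05 × 110570 × 0.9991 ≈ 5.5237 m.
Error at 57.92° = 5e-05° × 110570 × cos 57.92° ≈ 5.5285 × 0.5311 = 2.9362 m.
Ratio: 5.5237 / 2.9362 = cos 2.4° / cos 57.92° ≈ 1.8812.

1.881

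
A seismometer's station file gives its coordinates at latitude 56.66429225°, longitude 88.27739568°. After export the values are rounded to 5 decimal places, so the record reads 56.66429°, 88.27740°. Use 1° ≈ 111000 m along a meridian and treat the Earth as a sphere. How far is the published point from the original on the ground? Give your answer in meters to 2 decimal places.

0.36 meters

Δlat = 56.66429225 − 56.66429 = +0.00000225°; Δlon = 88.27739568 − 88.27740 = -0.00000432°.
North–south shift: 0.00000225 × 111000 = 0.24975 m.
E–W at 56.6643°: -0.00000432° × 111000 × cos 56.6643° = -0.00000432 × 111000 × 0.5495 ≈ -0.263517 m.
Combined displacement = (0.24975² + 0.263517²)^½ ≈ 0.363065 m.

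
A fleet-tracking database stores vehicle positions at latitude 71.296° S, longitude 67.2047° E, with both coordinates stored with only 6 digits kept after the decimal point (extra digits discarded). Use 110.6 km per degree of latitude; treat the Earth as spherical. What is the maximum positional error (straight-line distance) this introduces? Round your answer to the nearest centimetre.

Truncating at 6 decimal places can drop up to a full unit in the last place, so each coordinate may be off by as much as 1e-06°.
Latitude error → 1e-06 × 110600 = 0.1106 m along the meridian.
E–W at 71.296°: 1e-06° × 110600 × cos 71.296° = 1e-06 × 110600 × 0.3207 ≈ 0.0354671 m.
The two errors are perpendicular, so the maximum displacement is √(0.1106² + 0.0354671²) ≈ 0.116148 m.
That is 0.116148 m = 11.615 cm.

12 centimetres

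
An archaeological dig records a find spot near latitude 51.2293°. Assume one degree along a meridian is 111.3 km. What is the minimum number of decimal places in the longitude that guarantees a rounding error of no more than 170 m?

3 decimal places

At 51.2293° one degree of longitude covers 111300 × cos 51.2293° ≈ 111300 × 0.6262 ≈ 69696.6 m.
With N decimal places the half-ulp bound is 0.5·10⁻ᴺ°, or 0.5·10⁻ᴺ × 69696.6 m on the ground.
Need 0.5 × 69696.6 × 10⁻ᴺ ≤ 170 → 10⁻ᴺ ≤ 4.878e-03, so N ≥ 2.31.
So 3 decimal places suffice (34.8 m); 2 would allow up to 348 m.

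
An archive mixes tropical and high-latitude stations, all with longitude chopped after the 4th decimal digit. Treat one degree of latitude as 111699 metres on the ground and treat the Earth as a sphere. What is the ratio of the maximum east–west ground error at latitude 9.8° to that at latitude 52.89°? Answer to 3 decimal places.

Truncating at 4 decimal places can drop up to a full unit in the last place, so the longitude may be off by as much as 0.0001°.
At 9.8°: 0.0001° × 111699 × cos 9.8° = 0.0001 × 111699 × 0.9854 ≈ 11.007 m.
At 52.89°: 0.0001° × 111699 × cos 52.89° = 0.0001 × 111699 × 0.6033 ≈ 6.7393 m.
The ratio reduces to cos 9.8° / cos 52.89° = 0.9854/0.6033 ≈ 1.6332.

1.633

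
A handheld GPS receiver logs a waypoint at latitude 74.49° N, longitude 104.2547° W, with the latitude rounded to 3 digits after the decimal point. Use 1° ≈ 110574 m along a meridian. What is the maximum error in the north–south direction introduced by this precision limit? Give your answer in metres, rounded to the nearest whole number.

Rounding to 3 decimal places leaves the latitude within ±0.0005° of the true value.
Along the meridian that is 0.0005° × 110574 m/° = 55.287 m.

55 metres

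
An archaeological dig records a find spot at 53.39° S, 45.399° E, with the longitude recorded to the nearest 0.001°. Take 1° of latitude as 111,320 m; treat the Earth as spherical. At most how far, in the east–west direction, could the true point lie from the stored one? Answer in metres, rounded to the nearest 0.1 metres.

Rounding to 3 decimal places leaves the longitude within ±0.0005° of the true value.
Parallels shrink by cos φ, so at 53.39° a degree of longitude is 111320 × 0.5964 ≈ 66387.4 m.
So at most 0.0005° × 66387.4 ≈ 33.1937 m east–west.

33.2 metres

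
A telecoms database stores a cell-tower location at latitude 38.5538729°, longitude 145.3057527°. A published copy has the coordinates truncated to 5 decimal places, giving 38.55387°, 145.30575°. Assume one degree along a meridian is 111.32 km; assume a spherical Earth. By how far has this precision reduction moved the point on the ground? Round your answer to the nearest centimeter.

Δlat = 38.5538729 − 38.55387 = +0.0000029°; Δlon = 145.3057527 − 145.30575 = +0.0000027°.
North–south shift: 0.0000029 × 111320 = 0.322828 m.
E–W at 38.5539°: 0.0000027° × 111320 × cos 38.5539° = 0.0000027 × 111320 × 0.7820 ≈ 0.235048 m.
Distance: √(0.322828² + 0.235048²) ≈ 0.399331 m.
That is 0.399331 m = 39.933 cm.

40 centimeters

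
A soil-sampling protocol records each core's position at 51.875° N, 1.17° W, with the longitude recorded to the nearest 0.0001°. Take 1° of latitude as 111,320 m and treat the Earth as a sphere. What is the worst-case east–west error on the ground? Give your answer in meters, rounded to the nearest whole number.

3 meters

Rounding to 4 decimal places leaves the longitude within ±5e-05° of the true value.
At latitude 51.875° a degree of longitude spans 111320 m × cos 51.875° = 111320 × 0.6174 ≈ 68726.7 m.
Maximum E–W displacement: 5e-05 × 68726.7 = 3.43633 m.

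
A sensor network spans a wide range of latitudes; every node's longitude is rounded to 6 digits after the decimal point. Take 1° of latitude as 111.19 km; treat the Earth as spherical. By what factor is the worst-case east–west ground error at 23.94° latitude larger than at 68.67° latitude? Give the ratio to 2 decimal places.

Rounding to 6 decimal places leaves the longitude within ±5e-07° of the true value.
Error at 23.94° = 5e-07° × 111190 × cos 23.94° ≈ 0.055595 × 0.9140 = 0.050812 m.
Error at 68.67° = 5e-07° × 111190 × cos 68.67° ≈ 0.055595 × 0.3637 = 0.020222 m.
Ratio: 0.050812 / 0.020222 = cos 23.94° / cos 68.67° ≈ 2.5127.

2.51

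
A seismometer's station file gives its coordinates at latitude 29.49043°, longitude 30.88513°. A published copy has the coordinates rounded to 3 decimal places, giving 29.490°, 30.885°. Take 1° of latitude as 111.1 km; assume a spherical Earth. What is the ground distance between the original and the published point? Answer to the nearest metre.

The latitude changed by +0.00043° and the longitude by +0.00013°.
N–S: 0.00043° × 111100 m/° = 47.773 m.
East–west at this latitude: 0.00013° × 111100 × cos 29.49° ≈ 0.00013 × 96706.1 = 12.5718 m.
Combined displacement = (47.773² + 12.5718²)^½ ≈ 49.3995 m.

49 metres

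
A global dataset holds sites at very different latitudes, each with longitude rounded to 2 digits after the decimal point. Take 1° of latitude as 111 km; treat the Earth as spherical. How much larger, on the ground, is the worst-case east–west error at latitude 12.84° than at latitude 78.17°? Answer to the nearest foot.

1402 feet

Rounding to 2 decimal places leaves the longitude within ±0.005° of the true value.
At 12.84°: 0.005° × 111000 × cos 12.84° = 0.005 × 111000 × 0.9750 ≈ 541.12 m.
Error at 78.17° = 0.005° × 111000 × cos 78.17° ≈ 555 × 0.2050 = 113.78 m.
Difference: 541.12 − 113.78 = 427.34 m.
In feet: 427.342 m ÷ 0.3048 ≈ 1402 ft.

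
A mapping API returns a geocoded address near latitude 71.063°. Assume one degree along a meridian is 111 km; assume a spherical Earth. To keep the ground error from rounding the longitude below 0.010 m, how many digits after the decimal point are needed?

7

At 71.063° one degree of longitude covers 111000 × cos 71.063° ≈ 111000 × 0.3245 ≈ 36022.6 m.
With N decimal places the half-ulp bound is 0.5·10⁻ᴺ°, or 0.5·10⁻ᴺ × 36022.6 m on the ground.
Setting 18011.3 × 10⁻ᴺ ≤ 0.010 gives 10ᴺ ≥ 1.801e+06, i.e. N ≥ 6.26.
N = 6 would give 0.018 m (too coarse); N = 7 gives 0.0018 m ≤ 0.010 m.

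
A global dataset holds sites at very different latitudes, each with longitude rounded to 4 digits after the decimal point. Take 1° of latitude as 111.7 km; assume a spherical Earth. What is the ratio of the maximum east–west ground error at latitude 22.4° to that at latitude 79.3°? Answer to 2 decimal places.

4.98

Rounding to 4 decimal places leaves the longitude within ±5e-05° of the true value.
At 22.4°: 5e-05° × 111700 × cos 22.4° = 5e-05 × 111700 × 0.9245 ≈ 5.1636 m.
At 79.3°: 5e-05° × 111700 × cos 79.3° = 5e-05 × 111700 × 0.1857 ≈ 1.0369 m.
Ratio: 5.1636 / 1.0369 = cos 22.4° / cos 79.3° ≈ 4.9796.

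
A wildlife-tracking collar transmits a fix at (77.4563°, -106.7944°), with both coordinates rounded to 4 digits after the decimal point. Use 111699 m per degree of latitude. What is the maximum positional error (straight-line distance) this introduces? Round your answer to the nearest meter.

6 meters

Rounding to 4 decimal places leaves each coordinate within ±5e-05° of the true value.
Latitude error → 5e-05 × 111699 = 5.58495 m along the meridian.
East–west component at 77.4563°: 5e-05° × 111699 × cos 77.4563° ≈ 5e-05 × 24259.3 ≈ 1.21296 m.
Combining orthogonally: (5.58495² + 1.21296²)^½ ≈ 5.71515 m.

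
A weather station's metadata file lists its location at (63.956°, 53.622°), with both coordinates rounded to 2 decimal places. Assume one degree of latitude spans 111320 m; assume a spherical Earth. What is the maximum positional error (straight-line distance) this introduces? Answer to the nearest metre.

Rounding to 2 decimal places leaves each coordinate within ±0.005° of the true value.
North–south component: 0.005° × 111320 = 556.6 m.
E–W at 63.956°: 0.005° × 111320 × cos 63.956° = 0.005 × 111320 × 0.4391 ≈ 244.381 m.
Combining orthogonally: (556.6² + 244.381²)^½ ≈ 607.886 m.

608 metres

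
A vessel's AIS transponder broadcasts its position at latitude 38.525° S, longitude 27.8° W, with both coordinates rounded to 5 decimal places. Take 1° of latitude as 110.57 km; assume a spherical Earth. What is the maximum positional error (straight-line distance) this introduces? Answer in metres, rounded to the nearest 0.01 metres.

0.70 metres

Rounding to 5 decimal places leaves each coordinate within ±5e-06° of the true value.
N–S: 5e-06° × 110570 m/° = 0.55285 m.
East–west component at 38.525°: 5e-06° × 110570 × cos 38.525° ≈ 5e-06 × 86502.9 ≈ 0.432515 m.
Worst case both components are at the extreme and orthogonal: √(0.55285² + 0.432515²) ≈ 0.701935 m.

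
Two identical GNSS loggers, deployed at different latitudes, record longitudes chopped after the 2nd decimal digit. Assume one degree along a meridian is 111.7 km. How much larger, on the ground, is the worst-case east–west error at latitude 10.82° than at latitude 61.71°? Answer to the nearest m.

568 m

Truncating at 2 decimal places can drop up to a full unit in the last place, so the longitude may be off by as much as 0.01°.
At 10.82°: 0.01° × 111700 × cos 10.82° = 0.01 × 111700 × 0.9822 ≈ 1097.1 m.
At 61.71°: 0.01° × 111700 × cos 61.71° = 0.01 × 111700 × 0.4739 ≈ 529.38 m.
Difference: 1097.1 − 529.38 = 567.76 m.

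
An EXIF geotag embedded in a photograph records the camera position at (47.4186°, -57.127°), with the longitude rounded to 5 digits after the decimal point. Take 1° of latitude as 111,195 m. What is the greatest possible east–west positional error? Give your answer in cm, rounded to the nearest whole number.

38 cm

Rounding to 5 decimal places leaves the longitude within ±5e-06° of the true value.
At latitude 47.4186° a degree of longitude spans 111195 m × cos 47.4186° = 111195 × 0.6766 ≈ 75238.6 m.
So at most 5e-06° × 75238.6 ≈ 0.376193 m east–west.
That is 0.376193 m = 37.619 cm.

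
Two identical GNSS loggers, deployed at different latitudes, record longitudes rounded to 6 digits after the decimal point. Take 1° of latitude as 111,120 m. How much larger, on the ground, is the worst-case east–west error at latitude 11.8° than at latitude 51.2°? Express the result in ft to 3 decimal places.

0.064 ft

Rounding to 6 decimal places leaves the longitude within ±5e-07° of the true value.
At 11.8°: 5e-07° × 111120 × cos 11.8° = 5e-07 × 111120 × 0.9789 ≈ 0.054386 m.
At 51.2°: 5e-07° × 111120 × cos 51.2° = 5e-07 × 111120 × 0.6266 ≈ 0.034814 m.
So the lower-latitude error exceeds the higher by 0.054386 − 0.034814 = 0.019572 m.
Converting: 0.0195718 m × 3.2808 ft/m ≈ 0.064212 ft.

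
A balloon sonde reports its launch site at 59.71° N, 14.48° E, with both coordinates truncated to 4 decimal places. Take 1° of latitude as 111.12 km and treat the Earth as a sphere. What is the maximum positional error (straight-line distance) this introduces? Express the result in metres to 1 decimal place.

Truncating at 4 decimal places can drop up to a full unit in the last place, so each coordinate may be off by as much as 0.0001°.
Latitude error → 0.0001 × 111120 = 11.112 m along the meridian.
Longitude error → 0.0001 × 111120 × cos 59.71° = 0.0001 × 111120 × 0.5044 ≈ 5.60464 m.
Worst case both components are at the extreme and orthogonal: √(11.112² + 5.60464²) ≈ 12.4454 m.

12.4 metres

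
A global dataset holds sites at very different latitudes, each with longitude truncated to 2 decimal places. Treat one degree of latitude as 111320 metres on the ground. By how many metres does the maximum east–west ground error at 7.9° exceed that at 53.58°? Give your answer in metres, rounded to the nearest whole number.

442 metres

Truncating at 2 decimal places can drop up to a full unit in the last place, so the longitude may be off by as much as 0.01°.
At 7.9°: 0.01° × 111320 × cos 7.9° = 0.01 × 111320 × 0.9905 ≈ 1102.6 m.
Error at 53.58° = 0.01° × 111320 × cos 53.58° ≈ 1113.2 × 0.5937 = 660.91 m.
Difference: 1102.6 − 660.91 = 441.73 m.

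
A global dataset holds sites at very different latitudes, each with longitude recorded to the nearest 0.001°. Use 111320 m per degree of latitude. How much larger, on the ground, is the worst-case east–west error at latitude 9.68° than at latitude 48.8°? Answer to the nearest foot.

60 feet

Rounding to 3 decimal places leaves the longitude within ±0.0005° of the true value.
At 9.68°: 0.0005° × 111320 × cos 9.68° = 0.0005 × 111320 × 0.9858 ≈ 54.868 m.
Error at 48.8° = 0.0005° × 111320 × cos 48.8° ≈ 55.66 × 0.6587 = 36.663 m.
Difference: 54.868 − 36.663 = 18.205 m.
In feet: 18.2049 m ÷ 0.3048 ≈ 59.727 ft.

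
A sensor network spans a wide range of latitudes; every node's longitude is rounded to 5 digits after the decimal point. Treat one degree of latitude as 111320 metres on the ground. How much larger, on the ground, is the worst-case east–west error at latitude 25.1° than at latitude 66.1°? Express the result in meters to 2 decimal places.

Rounding to 5 decimal places leaves the longitude within ±5e-06° of the true value.
At 25.1°: 5e-06° × 111320 × cos 25.1° = 5e-06 × 111320 × 0.9056 ≈ 0.50404 m.
At 66.1°: 5e-06° × 111320 × cos 66.1° = 5e-06 × 111320 × 0.4051 ≈ 0.2255 m.
So the lower-latitude error exceeds the higher by 0.50404 − 0.2255 = 0.27854 m.

0.28 meters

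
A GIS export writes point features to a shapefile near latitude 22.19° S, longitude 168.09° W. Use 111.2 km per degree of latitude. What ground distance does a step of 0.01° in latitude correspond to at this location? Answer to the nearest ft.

0.01° × 111200 m/° = 1112 m.
In feet: 1112 m ÷ 0.3048 ≈ 3648.3 ft.

3648 ft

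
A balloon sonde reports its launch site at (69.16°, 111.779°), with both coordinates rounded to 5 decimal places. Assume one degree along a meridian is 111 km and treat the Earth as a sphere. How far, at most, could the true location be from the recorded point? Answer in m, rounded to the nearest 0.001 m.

Rounding to 5 decimal places leaves each coordinate within ±5e-06° of the true value.
Latitude error → 5e-06 × 111000 = 0.555 m along the meridian.
E–W at 69.16°: 5e-06° × 111000 × cos 69.16° = 5e-06 × 111000 × 0.3558 ≈ 0.197447 m.
Combining orthogonally: (0.555² + 0.197447²)^½ ≈ 0.589076 m.

0.589 m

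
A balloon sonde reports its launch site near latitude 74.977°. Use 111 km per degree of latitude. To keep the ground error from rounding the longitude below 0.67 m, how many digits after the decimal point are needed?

At 74.977° one degree of longitude covers 111000 × cos 74.977° ≈ 111000 × 0.2592 ≈ 28772 m.
N decimal places → at most half a unit in the last place, 0.5 × 10⁻ᴺ° = 28772/2 × 10⁻ᴺ m.
Need 0.5 × 28772 × 10⁻ᴺ ≤ 0.67 → 10⁻ᴺ ≤ 4.657e-05, so N ≥ 4.33.
N = 4 would give 1.44 m (too coarse); N = 5 gives 0.144 m ≤ 0.67 m.

5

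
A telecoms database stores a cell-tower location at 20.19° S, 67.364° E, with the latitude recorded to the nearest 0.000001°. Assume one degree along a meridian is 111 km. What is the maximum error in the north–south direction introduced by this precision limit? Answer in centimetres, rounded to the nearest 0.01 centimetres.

Rounding to 6 decimal places leaves the latitude within ±5e-07° of the true value.
Along the meridian that is 5e-07° × 111000 m/° = 0.0555 m.
That is 0.0555 m = 5.55 cm.

5.55 centimetres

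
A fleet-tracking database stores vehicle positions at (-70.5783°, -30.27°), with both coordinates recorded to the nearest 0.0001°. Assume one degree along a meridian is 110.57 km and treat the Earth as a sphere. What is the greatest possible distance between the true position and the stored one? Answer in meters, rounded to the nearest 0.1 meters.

5.8 meters

Rounding to 4 decimal places leaves each coordinate within ±5e-05° of the true value.
N–S: 5e-05° × 110570 m/° = 5.5285 m.
Longitude error → 5e-05 × 110570 × cos 70.5783° = 5e-05 × 110570 × 0.3325 ≈ 1.83833 m.
The two errors are perpendicular, so the maximum displacement is √(5.5285² + 1.83833²) ≈ 5.82613 m.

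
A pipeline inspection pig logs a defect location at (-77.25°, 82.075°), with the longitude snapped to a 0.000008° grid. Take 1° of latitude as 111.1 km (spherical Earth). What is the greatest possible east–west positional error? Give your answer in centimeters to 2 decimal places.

9.81 centimeters

With a 0.000008° grid the true value lies within half a step, ±0.000008°/2 = ±4e-06°, of the stored one.
At latitude 77.25° a degree of longitude spans 111100 m × cos 77.25° = 111100 × 0.2207 ≈ 24519.5 m.
Maximum E–W displacement: 4e-06 × 24519.5 = 0.0980779 m.
That is 0.0980779 m = 9.8078 cm.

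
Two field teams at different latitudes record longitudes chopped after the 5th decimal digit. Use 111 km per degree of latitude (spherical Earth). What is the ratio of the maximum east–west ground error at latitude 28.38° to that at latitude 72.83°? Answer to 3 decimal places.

2.980

Truncating at 5 decimal places can drop up to a full unit in the last place, so the longitude may be off by as much as 1e-05°.
At 28.38°: 1e-05° × 111000 × cos 28.38° = 1e-05 × 111000 × 0.8798 ≈ 0.97659 m.
At 72.83°: 1e-05° × 111000 × cos 72.83° = 1e-05 × 111000 × 0.2952 ≈ 0.32768 m.
The ratio reduces to cos 28.38° / cos 72.83° = 0.8798/0.2952 ≈ 2.9803.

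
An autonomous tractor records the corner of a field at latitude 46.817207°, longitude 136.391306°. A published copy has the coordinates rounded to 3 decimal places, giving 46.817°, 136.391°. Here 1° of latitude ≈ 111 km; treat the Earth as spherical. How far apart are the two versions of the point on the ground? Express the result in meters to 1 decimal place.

32.7 meters

The latitude changed by +0.000207° and the longitude by +0.000306°.
N–S: 0.000207° × 111000 m/° = 22.977 m.
East–west at this latitude: 0.000306° × 111000 × cos 46.817° ≈ 0.000306 × 75960.7 = 23.244 m.
Combined displacement = (22.977² + 23.244²)^½ ≈ 32.6837 m.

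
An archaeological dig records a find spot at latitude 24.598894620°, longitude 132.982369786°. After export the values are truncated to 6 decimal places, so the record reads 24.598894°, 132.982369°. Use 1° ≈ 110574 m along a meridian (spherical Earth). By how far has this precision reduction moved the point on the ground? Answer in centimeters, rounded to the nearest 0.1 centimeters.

Δlat = 24.598894620 − 24.598894 = +0.000000620°; Δlon = 132.982369786 − 132.982369 = +0.000000786°.
N–S: 0.000000620° × 110574 m/° = 0.0685559 m.
E–W at 24.5989°: 0.000000786° × 110574 × cos 24.5989° = 0.000000786 × 110574 × 0.9092 ≈ 0.0790235 m.
Hypotenuse of the two orthogonal shifts: √(0.0685559² + 0.0790235²) = 0.104617 m.
That is 0.104617 m = 10.462 cm.

10.5 centimeters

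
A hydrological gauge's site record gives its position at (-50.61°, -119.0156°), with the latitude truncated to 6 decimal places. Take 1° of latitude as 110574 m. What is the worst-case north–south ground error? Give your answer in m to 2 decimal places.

Truncating at 6 decimal places can drop up to a full unit in the last place, so the latitude may be off by as much as 1e-06°.
So the N–S error is at most 1e-06 × 110574 = 0.110574 m.

0.11 m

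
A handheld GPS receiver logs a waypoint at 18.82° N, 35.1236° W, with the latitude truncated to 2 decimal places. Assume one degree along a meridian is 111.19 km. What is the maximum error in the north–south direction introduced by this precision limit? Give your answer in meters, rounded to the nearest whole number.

Truncating at 2 decimal places can drop up to a full unit in the last place, so the latitude may be off by as much as 0.01°.
North–south distance: 0.01° × 111190 m/° = 1111.9 m.

1112 meters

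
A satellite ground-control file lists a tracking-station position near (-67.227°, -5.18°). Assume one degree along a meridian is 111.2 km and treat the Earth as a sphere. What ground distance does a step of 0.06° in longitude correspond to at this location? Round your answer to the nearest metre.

0.06° of longitude at 67.227° is 0.06 × 111200 × cos 67.227° ≈ 0.06 × 43043.4 = 2582.61 m.

2583 metres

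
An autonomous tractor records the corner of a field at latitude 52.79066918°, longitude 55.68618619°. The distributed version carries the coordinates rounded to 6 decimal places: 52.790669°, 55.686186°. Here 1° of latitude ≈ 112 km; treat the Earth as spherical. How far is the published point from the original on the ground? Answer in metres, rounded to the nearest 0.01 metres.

0.02 metres

Δlat = 52.79066918 − 52.790669 = +0.00000018°; Δlon = 55.68618619 − 55.686186 = +0.00000019°.
N–S: 0.00000018° × 112000 m/° = 0.02016 m.
East–west at this latitude: 0.00000019° × 112000 × cos 52.7907° ≈ 0.00000019 × 67729.6 = 0.0128686 m.
Combined displacement = (0.02016² + 0.0128686²)^½ ≈ 0.0239171 m.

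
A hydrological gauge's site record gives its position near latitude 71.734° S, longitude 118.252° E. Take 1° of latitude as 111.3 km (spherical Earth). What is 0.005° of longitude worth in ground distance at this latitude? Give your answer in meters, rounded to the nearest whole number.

174 meters

One degree of longitude here spans 111300 × cos 71.734° = 111300 × 0.3134 ≈ 34884.6 m; 0.005° of that is 174.423 m.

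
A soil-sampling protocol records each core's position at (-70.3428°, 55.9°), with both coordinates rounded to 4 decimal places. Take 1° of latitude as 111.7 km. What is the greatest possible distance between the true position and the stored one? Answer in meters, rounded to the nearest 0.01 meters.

Rounding to 4 decimal places leaves each coordinate within ±5e-05° of the true value.
Latitude error → 5e-05 × 111700 = 5.585 m along the meridian.
Longitude error → 5e-05 × 111700 × cos 70.3428° = 5e-05 × 111700 × 0.3364 ≈ 1.87875 m.
The two errors are perpendicular, so the maximum displacement is √(5.585² + 1.87875²) ≈ 5.89253 m.

5.89 meters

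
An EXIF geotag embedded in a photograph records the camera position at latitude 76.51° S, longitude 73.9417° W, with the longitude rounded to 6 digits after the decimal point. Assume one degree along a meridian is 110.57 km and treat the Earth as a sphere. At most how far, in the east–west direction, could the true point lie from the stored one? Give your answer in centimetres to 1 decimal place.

Rounding to 6 decimal places leaves the longitude within ±5e-07° of the true value.
One degree of longitude at 76.51° is 110570 × cos 76.51° ≈ 110570 × 0.2333 = 25793.3 m.
East–west error: 5e-07° × 25793.3 m/° ≈ 0.0128966 m.
That is 0.0128966 m = 1.2897 cm.

1.3 centimetres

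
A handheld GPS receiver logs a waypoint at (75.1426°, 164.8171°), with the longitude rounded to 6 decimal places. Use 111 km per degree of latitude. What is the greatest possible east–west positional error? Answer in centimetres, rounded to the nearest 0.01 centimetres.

1.42 centimetres

Rounding to 6 decimal places leaves the longitude within ±5e-07° of the true value.
Parallels shrink by cos φ, so at 75.1426° a degree of longitude is 111000 × 0.2564 ≈ 28462 m.
Maximum E–W displacement: 5e-07 × 28462 = 0.014231 m.
That is 0.014231 m = 1.4231 cm.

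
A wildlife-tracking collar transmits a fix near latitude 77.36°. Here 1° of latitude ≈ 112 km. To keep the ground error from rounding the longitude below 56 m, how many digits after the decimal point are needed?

3 decimal places

At 77.36° one degree of longitude covers 112000 × cos 77.36° ≈ 112000 × 0.2188 ≈ 24508.3 m.
Rounding to N decimal places gives at most 0.5 × 10⁻ᴺ degrees of error, i.e. 0.5 × 10⁻ᴺ × 24508.3 m.
Setting 12254.2 × 10⁻ᴺ ≤ 56 gives 10ᴺ ≥ 218.8, i.e. N ≥ 2.34.
So 3 decimal places suffice (12.3 m); 2 would allow up to 123 m.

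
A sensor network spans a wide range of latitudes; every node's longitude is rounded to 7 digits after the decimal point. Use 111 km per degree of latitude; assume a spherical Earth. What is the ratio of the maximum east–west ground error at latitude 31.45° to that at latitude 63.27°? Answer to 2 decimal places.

1.90

Rounding to 7 decimal places leaves the longitude within ±5e-08° of the true value.
Error at 31.45° = 5e-08° × 111000 × cos 31.45° ≈ 0.00555 × 0.8531 = 0.0047347 m.
At 63.27°: 5e-08° × 111000 × cos 63.27° = 5e-08 × 111000 × 0.4498 ≈ 0.0024963 m.
Ratio: 0.0047347 / 0.0024963 = cos 31.45° / cos 63.27° ≈ 1.8967.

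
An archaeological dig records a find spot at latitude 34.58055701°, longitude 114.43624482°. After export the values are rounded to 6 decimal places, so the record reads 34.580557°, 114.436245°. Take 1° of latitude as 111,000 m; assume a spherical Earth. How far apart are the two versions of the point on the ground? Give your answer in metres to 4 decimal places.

The latitude changed by +0.00000001° and the longitude by -0.00000018°.
North–south shift: 0.00000001 × 111000 = 0.00111 m.
East–west at this latitude: -0.00000018° × 111000 × cos 34.5806° ≈ -0.00000018 × 91389.5 = -0.0164501 m.
Distance: √(0.00111² + 0.0164501²) ≈ 0.0164875 m.

0.0165 metres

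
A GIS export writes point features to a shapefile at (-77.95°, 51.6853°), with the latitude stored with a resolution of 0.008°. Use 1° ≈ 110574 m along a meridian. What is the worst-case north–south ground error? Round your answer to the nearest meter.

442 meters

With a 0.008° grid the true value lies within half a step, ±0.008°/2 = ±0.004°, of the stored one.
North–south distance: 0.004° × 110574 m/° = 442.296 m.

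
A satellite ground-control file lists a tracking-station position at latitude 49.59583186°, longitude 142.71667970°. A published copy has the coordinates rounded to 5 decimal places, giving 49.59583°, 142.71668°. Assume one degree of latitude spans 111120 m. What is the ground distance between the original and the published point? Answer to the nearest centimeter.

21 centimeters

The latitude changed by +0.00000186° and the longitude by -0.00000030°.
North–south shift: 0.00000186 × 111120 = 0.206683 m.
E–W at 49.5958°: -0.00000030° × 111120 × cos 49.5958° = -0.00000030 × 111120 × 0.6482 ≈ -0.0216076 m.
Distance: √(0.206683² + 0.0216076²) ≈ 0.20781 m.
That is 0.20781 m = 20.781 cm.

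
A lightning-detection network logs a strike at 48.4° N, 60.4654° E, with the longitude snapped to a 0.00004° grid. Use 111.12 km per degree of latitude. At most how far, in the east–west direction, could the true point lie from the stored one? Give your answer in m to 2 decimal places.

1.48 m

With a 0.00004° grid the true value lies within half a step, ±0.00004°/2 = ±2e-05°, of the stored one.
At latitude 48.4° a degree of longitude spans 111120 m × cos 48.4° = 111120 × 0.6639 ≈ 73775.5 m.
So at most 2e-05° × 73775.5 ≈ 1.47551 m east–west.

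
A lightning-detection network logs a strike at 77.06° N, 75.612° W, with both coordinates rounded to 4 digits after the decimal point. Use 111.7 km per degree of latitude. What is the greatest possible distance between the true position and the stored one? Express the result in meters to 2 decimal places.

5.72 meters

Rounding to 4 decimal places leaves each coordinate within ±5e-05° of the true value.
North–south component: 5e-05° × 111700 = 5.585 m.
E–W at 77.06°: 5e-05° × 111700 × cos 77.06° = 5e-05 × 111700 × 0.2239 ≈ 1.25065 m.
The two errors are perpendicular, so the maximum displacement is √(5.585² + 1.25065²) ≈ 5.72332 m.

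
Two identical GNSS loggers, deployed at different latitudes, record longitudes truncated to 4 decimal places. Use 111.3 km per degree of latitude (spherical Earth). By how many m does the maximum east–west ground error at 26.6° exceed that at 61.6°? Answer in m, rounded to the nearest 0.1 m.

Truncating at 4 decimal places can drop up to a full unit in the last place, so the longitude may be off by as much as 0.0001°.
Error at 26.6° = 0.0001° × 111300 × cos 26.6° ≈ 11.13 × 0.8942 = 9.9519 m.
At 61.6°: 0.0001° × 111300 × cos 61.6° = 0.0001 × 111300 × 0.4756 ≈ 5.2937 m.
Difference: 9.9519 − 5.2937 = 4.6582 m.

4.7 m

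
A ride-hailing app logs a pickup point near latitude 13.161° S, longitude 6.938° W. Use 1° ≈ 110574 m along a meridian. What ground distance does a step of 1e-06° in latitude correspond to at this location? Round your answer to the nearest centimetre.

1e-06° × 110574 m/° = 0.110574 m.
That is 0.110574 m = 11.057 cm.

11 centimetres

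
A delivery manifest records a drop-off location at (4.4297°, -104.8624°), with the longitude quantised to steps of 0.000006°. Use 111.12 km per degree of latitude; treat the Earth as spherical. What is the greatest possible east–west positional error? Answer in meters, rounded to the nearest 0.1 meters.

0.3 meters

With a 0.000006° grid the true value lies within half a step, ±0.000006°/2 = ±3e-06°, of the stored one.
One degree of longitude at 4.4297° is 111120 × cos 4.4297° ≈ 111120 × 0.9970 = 110788 m.
East–west error: 3e-06° × 110788 m/° ≈ 0.332364 m.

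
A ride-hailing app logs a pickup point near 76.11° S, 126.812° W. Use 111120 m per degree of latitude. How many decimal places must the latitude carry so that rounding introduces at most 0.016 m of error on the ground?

One degree of latitude covers 111120 m.
N decimal places → at most half a unit in the last place, 0.5 × 10⁻ᴺ° = 111120/2 × 10⁻ᴺ m.
Need 0.5 × 111120 × 10⁻ᴺ ≤ 0.016 → 10⁻ᴺ ≤ 2.880e-07, so N ≥ 6.54.
N = 6 would give 0.0556 m (too coarse); N = 7 gives 0.00556 m ≤ 0.016 m.

7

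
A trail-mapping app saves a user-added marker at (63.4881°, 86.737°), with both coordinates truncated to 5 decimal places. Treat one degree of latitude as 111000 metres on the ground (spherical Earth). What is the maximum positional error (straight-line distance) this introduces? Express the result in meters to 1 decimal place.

Truncating at 5 decimal places can drop up to a full unit in the last place, so each coordinate may be off by as much as 1e-05°.
N–S: 1e-05° × 111000 m/° = 1.11 m.
E–W at 63.4881°: 1e-05° × 111000 × cos 63.4881° = 1e-05 × 111000 × 0.4464 ≈ 0.495486 m.
Combining orthogonally: (1.11² + 0.495486²)^½ ≈ 1.21557 m.

1.2 meters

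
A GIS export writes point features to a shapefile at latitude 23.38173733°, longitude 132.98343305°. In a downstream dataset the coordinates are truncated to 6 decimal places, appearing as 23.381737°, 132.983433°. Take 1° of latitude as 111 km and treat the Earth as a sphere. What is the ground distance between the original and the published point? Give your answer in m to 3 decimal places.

Δlat = 23.38173733 − 23.381737 = +0.00000033°; Δlon = 132.98343305 − 132.983433 = +0.00000005°.
North–south shift: 0.00000033 × 111000 = 0.03663 m.
E–W at 23.3817°: 0.00000005° × 111000 × cos 23.3817° = 0.00000005 × 111000 × 0.9179 ≈ 0.00509424 m.
Distance: √(0.03663² + 0.00509424²) ≈ 0.0369825 m.

0.037 m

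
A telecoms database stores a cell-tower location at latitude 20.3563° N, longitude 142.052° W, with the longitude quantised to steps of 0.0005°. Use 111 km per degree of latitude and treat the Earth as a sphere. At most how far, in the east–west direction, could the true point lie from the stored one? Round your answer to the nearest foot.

85 feet

With a 0.0005° grid the true value lies within half a step, ±0.0005°/2 = ±0.00025°, of the stored one.
At latitude 20.3563° a degree of longitude spans 111000 m × cos 20.3563° = 111000 × 0.9375 ≈ 104068 m.
Maximum E–W displacement: 0.00025 × 104068 = 26.0169 m.
Converting: 26.0169 m × 3.2808 ft/m ≈ 85.357 ft.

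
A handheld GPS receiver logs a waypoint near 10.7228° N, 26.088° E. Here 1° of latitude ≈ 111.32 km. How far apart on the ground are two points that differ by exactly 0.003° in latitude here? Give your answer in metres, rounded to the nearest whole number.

0.003° × 111320 m/° = 333.96 m.

334 metres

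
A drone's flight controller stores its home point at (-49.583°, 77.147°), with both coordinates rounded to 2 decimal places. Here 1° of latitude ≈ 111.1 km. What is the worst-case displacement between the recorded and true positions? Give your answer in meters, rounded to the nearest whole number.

662 meters

Rounding to 2 decimal places leaves each coordinate within ±0.005° of the true value.
Latitude error → 0.005 × 111100 = 555.5 m along the meridian.
East–west component at 49.583°: 0.005° × 111100 × cos 49.583° ≈ 0.005 × 72031.2 ≈ 360.156 m.
The two errors are perpendicular, so the maximum displacement is √(555.5² + 360.156²) ≈ 662.037 m.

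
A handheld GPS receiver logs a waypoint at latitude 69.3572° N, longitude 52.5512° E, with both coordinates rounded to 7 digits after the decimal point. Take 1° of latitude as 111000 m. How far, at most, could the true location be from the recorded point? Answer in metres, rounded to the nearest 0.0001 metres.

Rounding to 7 decimal places leaves each coordinate within ±5e-08° of the true value.
N–S: 5e-08° × 111000 m/° = 0.00555 m.
Longitude error → 5e-08 × 111000 × cos 69.3572° = 5e-08 × 111000 × 0.3525 ≈ 0.0019566 m.
Combining orthogonally: (0.00555² + 0.0019566²)^½ ≈ 0.00588479 m.

0.0059 metres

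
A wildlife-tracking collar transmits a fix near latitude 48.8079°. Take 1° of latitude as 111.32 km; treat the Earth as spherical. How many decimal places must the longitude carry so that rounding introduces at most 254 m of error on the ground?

At 48.8079° one degree of longitude covers 111320 × cos 48.8079° ≈ 111320 × 0.6586 ≈ 73313.8 m.
With N decimal places the half-ulp bound is 0.5·10⁻ᴺ°, or 0.5·10⁻ᴺ × 73313.8 m on the ground.
Need 0.5 × 73313.8 × 10⁻ᴺ ≤ 254 → 10⁻ᴺ ≤ 6.929e-03, so N ≥ 2.16.
At 2 places the error can reach 367 m, but 3 places keeps it to 36.7 m.

3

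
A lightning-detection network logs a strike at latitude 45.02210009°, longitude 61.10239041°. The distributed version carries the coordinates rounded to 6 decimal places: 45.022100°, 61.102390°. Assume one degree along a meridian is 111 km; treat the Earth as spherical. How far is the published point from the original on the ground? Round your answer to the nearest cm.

3 cm

Δlat = 45.02210009 − 45.022100 = +0.00000009°; Δlon = 61.10239041 − 61.102390 = +0.00000041°.
N–S: 0.00000009° × 111000 m/° = 0.00999 m.
E–W at 45.0221°: 0.00000041° × 111000 × cos 45.0221° = 0.00000041 × 111000 × 0.7068 ≈ 0.032168 m.
Combined displacement = (0.00999² + 0.032168²)^½ ≈ 0.0336835 m.
That is 0.0336835 m = 3.3684 cm.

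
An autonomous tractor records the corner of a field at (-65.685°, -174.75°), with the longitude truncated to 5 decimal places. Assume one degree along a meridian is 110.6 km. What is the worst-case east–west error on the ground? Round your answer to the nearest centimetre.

Truncating at 5 decimal places can drop up to a full unit in the last place, so the longitude may be off by as much as 1e-05°.
Parallels shrink by cos φ, so at 65.685° a degree of longitude is 110600 × 0.4118 ≈ 45539.9 m.
So at most 1e-05° × 45539.9 ≈ 0.455399 m east–west.
That is 0.455399 m = 45.54 cm.

46 centimetres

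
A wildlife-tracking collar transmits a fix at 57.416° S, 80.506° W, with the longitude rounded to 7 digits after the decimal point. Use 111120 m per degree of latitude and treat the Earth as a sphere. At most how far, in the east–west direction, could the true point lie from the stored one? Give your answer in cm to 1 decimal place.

0.3 cm

Rounding to 7 decimal places leaves the longitude within ±5e-08° of the true value.
Parallels shrink by cos φ, so at 57.416° a degree of longitude is 111120 × 0.5385 ≈ 59842.1 m.
East–west error: 5e-08° × 59842.1 m/° ≈ 0.0029921 m.
That is 0.0029921 m = 0.29921 cm.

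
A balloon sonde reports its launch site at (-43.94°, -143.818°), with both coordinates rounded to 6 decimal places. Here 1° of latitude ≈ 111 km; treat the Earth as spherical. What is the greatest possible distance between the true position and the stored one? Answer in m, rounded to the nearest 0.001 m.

Rounding to 6 decimal places leaves each coordinate within ±5e-07° of the true value.
North–south component: 5e-07° × 111000 = 0.0555 m.
E–W at 43.94°: 5e-07° × 111000 × cos 43.94° = 5e-07 × 111000 × 0.7201 ≈ 0.0399637 m.
Worst case both components are at the extreme and orthogonal: √(0.0555² + 0.0399637²) ≈ 0.0683911 m.

0.068 m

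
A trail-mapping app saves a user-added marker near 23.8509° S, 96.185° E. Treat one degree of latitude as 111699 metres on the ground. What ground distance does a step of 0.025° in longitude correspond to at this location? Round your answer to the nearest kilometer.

0.025° of longitude at 23.8509° is 0.025 × 111699 × cos 23.8509° ≈ 0.025 × 102160 = 2554 m.
That is 2554 m = 2.554 km.

3 kilometers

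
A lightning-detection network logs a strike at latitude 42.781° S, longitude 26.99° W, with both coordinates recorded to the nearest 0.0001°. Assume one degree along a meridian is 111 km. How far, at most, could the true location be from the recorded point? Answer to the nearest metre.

7 metres

Rounding to 4 decimal places leaves each coordinate within ±5e-05° of the true value.
Latitude error → 5e-05 × 111000 = 5.55 m along the meridian.
Longitude error → 5e-05 × 111000 × cos 42.781° = 5e-05 × 111000 × 0.7340 ≈ 4.07345 m.
Worst case both components are at the extreme and orthogonal: √(5.55² + 4.07345²) ≈ 6.88444 m.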